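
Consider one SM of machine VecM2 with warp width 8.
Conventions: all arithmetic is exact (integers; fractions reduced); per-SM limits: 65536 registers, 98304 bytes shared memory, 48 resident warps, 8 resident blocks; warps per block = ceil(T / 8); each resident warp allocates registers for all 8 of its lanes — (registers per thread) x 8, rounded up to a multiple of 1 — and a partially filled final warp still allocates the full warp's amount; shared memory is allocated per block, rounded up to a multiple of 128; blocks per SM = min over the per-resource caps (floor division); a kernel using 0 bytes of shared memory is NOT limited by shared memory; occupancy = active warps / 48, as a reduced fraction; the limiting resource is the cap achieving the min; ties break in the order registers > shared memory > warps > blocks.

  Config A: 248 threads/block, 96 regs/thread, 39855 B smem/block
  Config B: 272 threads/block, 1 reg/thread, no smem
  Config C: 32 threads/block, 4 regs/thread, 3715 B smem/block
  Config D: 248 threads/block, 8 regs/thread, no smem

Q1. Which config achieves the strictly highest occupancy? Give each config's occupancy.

occupancies: A 31/48, B 17/24, C 2/3, D 31/48

Answer: B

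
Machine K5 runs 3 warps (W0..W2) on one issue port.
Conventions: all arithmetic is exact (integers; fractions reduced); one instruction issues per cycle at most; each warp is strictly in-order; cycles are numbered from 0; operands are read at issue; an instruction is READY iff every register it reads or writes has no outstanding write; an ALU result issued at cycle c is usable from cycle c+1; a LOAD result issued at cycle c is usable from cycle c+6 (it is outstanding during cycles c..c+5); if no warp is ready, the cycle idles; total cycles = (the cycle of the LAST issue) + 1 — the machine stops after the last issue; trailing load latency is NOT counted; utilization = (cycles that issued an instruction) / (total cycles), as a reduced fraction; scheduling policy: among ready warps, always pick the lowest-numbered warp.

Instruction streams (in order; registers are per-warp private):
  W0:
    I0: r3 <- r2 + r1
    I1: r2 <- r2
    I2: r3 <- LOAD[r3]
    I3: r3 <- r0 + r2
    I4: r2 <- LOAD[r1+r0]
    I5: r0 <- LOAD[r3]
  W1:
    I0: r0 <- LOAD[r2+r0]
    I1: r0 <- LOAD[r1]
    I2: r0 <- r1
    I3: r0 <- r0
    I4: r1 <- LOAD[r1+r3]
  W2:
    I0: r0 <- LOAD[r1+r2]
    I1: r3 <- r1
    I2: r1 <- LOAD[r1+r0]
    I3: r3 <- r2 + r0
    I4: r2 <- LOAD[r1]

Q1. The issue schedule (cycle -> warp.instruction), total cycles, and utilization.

cycle 0: W0.I0
cycle 1: W0.I1
cycle 2: W0.I2
cycle 3: W1.I0
cycle 4: W2.I0
cycle 5: W2.I1
cycle 6: idle
cycle 7: idle
cycle 8: W0.I3
cycle 9: W0.I4
cycle 10: W0.I5
cycle 11: W1.I1
cycle 12: W2.I2
cycle 13: W2.I3
cycle 14: idle
cycle 15: idle
cycle 16: idle
cycle 17: W1.I2
cycle 18: W1.I3
cycle 19: W1.I4
cycle 20: W2.I4

Answer: 21 cycles, utilization 16/21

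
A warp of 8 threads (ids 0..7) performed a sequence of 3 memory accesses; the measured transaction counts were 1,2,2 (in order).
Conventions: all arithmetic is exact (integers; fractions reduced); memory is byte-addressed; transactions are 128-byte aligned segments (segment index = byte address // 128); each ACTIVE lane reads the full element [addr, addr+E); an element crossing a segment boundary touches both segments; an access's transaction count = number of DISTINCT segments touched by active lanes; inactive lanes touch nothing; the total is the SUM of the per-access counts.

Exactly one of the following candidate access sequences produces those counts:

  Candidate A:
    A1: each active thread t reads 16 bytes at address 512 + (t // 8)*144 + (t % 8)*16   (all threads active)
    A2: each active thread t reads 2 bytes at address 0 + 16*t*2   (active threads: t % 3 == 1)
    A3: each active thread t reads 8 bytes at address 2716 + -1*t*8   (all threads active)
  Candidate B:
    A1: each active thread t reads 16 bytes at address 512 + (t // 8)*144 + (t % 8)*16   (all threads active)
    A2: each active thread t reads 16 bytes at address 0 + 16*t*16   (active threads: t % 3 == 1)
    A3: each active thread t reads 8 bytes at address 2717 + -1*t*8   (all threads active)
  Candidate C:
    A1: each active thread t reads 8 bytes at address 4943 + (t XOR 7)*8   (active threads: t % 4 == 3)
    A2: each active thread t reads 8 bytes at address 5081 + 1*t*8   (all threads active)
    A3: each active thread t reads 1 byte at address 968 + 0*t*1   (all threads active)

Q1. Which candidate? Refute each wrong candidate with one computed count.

B: A2 gives 3 transactions, not 2
C: A3 gives 1 transaction, not 2
A: all counts match (1,2,2)

Answer: A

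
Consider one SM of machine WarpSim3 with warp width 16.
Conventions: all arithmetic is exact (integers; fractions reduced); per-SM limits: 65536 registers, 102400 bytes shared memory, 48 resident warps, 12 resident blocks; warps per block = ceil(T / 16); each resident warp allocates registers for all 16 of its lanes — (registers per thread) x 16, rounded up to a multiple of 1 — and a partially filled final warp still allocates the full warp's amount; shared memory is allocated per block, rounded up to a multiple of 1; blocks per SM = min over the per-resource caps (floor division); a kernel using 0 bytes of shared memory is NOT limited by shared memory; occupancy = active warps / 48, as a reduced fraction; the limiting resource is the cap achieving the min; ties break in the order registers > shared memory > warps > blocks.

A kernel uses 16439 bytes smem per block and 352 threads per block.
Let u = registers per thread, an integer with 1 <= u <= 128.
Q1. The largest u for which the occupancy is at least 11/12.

Answer: u = 93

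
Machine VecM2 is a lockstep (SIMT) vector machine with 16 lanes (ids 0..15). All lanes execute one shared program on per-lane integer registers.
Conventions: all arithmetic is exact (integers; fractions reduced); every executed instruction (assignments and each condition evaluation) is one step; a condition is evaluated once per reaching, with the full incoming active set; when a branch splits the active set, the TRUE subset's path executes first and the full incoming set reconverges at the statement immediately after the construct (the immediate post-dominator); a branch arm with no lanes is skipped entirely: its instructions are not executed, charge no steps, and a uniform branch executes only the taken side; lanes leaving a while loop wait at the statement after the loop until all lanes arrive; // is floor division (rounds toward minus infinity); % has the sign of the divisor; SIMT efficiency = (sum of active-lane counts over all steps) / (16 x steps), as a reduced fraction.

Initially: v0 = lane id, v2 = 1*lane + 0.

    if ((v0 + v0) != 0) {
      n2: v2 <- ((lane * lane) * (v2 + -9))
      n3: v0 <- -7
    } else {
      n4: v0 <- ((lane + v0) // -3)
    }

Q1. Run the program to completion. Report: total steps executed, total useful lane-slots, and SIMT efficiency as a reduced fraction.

Answer: 4 steps, 47 useful, 47/64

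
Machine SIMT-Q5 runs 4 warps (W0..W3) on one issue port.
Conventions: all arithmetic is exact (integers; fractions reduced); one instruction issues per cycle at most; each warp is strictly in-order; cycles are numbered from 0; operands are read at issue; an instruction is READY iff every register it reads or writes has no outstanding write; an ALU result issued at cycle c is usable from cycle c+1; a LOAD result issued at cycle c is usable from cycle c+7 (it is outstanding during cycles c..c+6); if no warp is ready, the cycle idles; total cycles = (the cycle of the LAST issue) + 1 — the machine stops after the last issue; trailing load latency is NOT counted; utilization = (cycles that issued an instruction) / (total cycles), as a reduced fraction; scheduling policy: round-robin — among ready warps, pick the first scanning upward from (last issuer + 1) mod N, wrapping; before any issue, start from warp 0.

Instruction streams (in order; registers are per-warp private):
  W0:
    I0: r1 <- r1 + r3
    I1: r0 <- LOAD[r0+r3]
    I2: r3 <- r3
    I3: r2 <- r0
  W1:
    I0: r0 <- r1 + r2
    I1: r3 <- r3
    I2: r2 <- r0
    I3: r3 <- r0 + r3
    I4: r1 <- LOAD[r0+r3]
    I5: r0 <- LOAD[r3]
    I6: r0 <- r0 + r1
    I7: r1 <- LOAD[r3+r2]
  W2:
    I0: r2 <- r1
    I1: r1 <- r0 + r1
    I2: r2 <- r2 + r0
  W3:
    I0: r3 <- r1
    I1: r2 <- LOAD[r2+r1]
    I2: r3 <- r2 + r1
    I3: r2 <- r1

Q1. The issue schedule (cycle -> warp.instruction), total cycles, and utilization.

cycle 0: W0.I0
cycle 1: W1.I0
cycle 2: W2.I0
cycle 3: W3.I0
cycle 4: W0.I1
cycle 5: W1.I1
cycle 6: W2.I1
cycle 7: W3.I1
cycle 8: W0.I2
cycle 9: W1.I2
cycle 10: W2.I2
cycle 11: W0.I3
cycle 12: W1.I3
cycle 13: W1.I4
cycle 14: W3.I2
cycle 15: W1.I5
cycle 16: W3.I3
cycle 17: idle
cycle 18: idle
cycle 19: idle
cycle 20: idle
cycle 21: idle
cycle 22: W1.I6
cycle 23: W1.I7

Answer: 24 cycles, utilization 19/24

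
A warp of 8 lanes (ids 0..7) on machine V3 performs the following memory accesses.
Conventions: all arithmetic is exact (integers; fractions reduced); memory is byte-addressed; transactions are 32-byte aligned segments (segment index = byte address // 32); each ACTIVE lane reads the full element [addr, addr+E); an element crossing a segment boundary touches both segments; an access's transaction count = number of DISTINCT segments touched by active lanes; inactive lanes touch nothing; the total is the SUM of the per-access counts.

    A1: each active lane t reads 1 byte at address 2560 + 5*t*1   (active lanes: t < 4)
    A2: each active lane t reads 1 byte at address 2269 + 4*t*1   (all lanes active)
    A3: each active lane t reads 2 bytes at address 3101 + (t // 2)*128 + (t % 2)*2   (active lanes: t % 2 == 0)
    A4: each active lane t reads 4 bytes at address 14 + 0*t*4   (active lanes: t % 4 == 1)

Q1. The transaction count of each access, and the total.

A1: 1 transaction
A2: 2 transactions
A3: 4 transactions
A4: 1 transaction

Answer: 1,2,4,1; total 8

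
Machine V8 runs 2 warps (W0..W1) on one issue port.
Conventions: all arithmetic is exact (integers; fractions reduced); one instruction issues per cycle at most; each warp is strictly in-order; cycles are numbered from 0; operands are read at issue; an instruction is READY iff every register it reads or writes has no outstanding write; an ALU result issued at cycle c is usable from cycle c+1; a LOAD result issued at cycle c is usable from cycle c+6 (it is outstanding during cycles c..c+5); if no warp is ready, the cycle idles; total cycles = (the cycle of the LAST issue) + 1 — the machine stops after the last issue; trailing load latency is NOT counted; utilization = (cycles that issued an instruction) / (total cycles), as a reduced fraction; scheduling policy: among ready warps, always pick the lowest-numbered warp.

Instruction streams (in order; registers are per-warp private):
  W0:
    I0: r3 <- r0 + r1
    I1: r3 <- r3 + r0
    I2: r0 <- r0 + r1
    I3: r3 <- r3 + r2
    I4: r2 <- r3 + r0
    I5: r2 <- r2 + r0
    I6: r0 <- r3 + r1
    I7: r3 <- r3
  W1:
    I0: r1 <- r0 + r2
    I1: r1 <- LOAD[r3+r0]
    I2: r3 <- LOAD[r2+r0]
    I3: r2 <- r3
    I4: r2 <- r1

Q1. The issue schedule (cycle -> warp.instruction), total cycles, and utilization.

cycle 0: W0.I0
cycle 1: W0.I1
cycle 2: W0.I2
cycle 3: W0.I3
cycle 4: W0.I4
cycle 5: W0.I5
cycle 6: W0.I6
cycle 7: W0.I7
cycle 8: W1.I0
cycle 9: W1.I1
cycle 10: W1.I2
cycle 11: idle
cycle 12: idle
cycle 13: idle
cycle 14: idle
cycle 15: idle
cycle 16: W1.I3
cycle 17: W1.I4

Answer: 18 cycles, utilization 13/18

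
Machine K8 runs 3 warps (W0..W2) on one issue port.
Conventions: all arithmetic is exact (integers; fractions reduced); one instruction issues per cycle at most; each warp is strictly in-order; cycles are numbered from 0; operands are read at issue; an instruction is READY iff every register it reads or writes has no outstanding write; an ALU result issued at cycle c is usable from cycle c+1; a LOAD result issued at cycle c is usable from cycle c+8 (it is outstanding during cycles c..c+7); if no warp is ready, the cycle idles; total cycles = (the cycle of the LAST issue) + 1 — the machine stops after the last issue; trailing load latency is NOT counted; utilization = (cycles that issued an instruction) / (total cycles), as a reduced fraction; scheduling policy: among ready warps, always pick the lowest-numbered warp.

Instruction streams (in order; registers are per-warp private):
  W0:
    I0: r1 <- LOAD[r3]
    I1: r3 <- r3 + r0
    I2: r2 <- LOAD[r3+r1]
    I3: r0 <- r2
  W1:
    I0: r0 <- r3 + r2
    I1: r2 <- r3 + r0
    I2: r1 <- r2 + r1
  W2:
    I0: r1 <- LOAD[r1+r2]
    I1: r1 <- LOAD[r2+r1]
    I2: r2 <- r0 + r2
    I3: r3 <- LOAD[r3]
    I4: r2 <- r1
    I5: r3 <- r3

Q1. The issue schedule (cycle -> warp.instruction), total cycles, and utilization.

cycle 0: W0.I0
cycle 1: W0.I1
cycle 2: W1.I0
cycle 3: W1.I1
cycle 4: W1.I2
cycle 5: W2.I0
cycle 6: idle
cycle 7: idle
cycle 8: W0.I2
cycle 9: idle
cycle 10: idle
cycle 11: idle
cycle 12: idle
cycle 13: W2.I1
cycle 14: W2.I2
cycle 15: W2.I3
cycle 16: W0.I3
cycle 17: idle
cycle 18: idle
cycle 19: idle
cycle 20: idle
cycle 21: W2.I4
cycle 22: idle
cycle 23: W2.I5

Answer: 24 cycles, utilization 13/24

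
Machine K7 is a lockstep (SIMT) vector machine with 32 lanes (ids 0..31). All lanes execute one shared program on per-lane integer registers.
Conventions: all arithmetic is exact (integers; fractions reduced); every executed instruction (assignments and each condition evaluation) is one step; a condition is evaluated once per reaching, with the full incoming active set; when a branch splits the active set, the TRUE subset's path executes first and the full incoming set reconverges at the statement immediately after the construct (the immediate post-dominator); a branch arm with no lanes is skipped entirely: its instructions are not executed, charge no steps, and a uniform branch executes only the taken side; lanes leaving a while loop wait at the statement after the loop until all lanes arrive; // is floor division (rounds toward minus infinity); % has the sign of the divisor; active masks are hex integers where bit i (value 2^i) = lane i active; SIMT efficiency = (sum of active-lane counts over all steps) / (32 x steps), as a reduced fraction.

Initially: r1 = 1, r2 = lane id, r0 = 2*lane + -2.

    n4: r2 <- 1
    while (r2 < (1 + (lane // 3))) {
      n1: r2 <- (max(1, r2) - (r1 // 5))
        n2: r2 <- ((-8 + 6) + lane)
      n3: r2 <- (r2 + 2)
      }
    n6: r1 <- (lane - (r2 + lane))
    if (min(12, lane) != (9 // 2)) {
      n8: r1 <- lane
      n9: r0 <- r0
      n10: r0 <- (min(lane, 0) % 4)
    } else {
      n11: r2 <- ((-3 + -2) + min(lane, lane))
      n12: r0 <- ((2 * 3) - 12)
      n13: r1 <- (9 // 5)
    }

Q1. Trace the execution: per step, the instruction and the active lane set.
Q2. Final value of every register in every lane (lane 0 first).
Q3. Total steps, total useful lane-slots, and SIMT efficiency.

step 0: r2 <- 1                      0xffffffff
step 1: eval (r2 < (1 + (lane // 3))) 0xffffffff
step 2: r2 <- (max(1, r2) - (r1 // 5)) 0xfffffff8
step 3: r2 <- ((-8 + 6) + lane)      0xfffffff8
step 4: r2 <- (r2 + 2)               0xfffffff8
step 5: eval (r2 < (1 + (lane // 3))) 0xfffffff8
step 6: r1 <- (lane - (r2 + lane))   0xffffffff
step 7: eval (min(12, lane) != (9 // 2)) 0xffffffff
step 8: r1 <- lane                   0xffffffef
step 9: r0 <- r0                     0xffffffef
step 10: r0 <- (min(lane, 0) % 4)     0xffffffef
step 11: r2 <- ((-3 + -2) + min(lane, lane)) 0x00000010
step 12: r0 <- ((2 * 3) - 12)         0x00000010
step 13: r1 <- (9 // 5)               0x00000010

Answer: 14 steps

r1: 0,1,2,3,1,5,6,7,8,9,10,11,12,13,14,15,16,17,18,19,20,21,22,23,24,25,26,27,28,29,30,31
r2: 1,1,1,3,-1,5,6,7,8,9,10,11,12,13,14,15,16,17,18,19,20,21,22,23,24,25,26,27,28,29,30,31
r0: 0,0,0,0,-6,0,0,0,0,0,0,0,0,0,0,0,0,0,0,0,0,0,0,0,0,0,0,0,0,0,0,0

steps = 14; useful = 340; efficiency = 340/448 = 85/112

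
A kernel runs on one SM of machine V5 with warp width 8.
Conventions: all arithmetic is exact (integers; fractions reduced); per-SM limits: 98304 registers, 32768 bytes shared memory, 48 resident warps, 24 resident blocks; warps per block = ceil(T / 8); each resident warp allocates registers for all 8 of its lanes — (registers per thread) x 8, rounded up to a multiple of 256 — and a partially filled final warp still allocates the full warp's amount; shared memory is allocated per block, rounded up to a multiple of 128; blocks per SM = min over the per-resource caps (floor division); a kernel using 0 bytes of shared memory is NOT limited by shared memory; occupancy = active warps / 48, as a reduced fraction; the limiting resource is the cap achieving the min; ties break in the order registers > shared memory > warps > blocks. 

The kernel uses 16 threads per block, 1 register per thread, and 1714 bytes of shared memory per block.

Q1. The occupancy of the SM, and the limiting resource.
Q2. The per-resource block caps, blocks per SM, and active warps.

Answer: occupancy 3/4, limited by shared memory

registers: 192 blocks
shared memory: 18 blocks
warps: 24 blocks
blocks: 24 blocks

Answer: 18 blocks, 36 active warps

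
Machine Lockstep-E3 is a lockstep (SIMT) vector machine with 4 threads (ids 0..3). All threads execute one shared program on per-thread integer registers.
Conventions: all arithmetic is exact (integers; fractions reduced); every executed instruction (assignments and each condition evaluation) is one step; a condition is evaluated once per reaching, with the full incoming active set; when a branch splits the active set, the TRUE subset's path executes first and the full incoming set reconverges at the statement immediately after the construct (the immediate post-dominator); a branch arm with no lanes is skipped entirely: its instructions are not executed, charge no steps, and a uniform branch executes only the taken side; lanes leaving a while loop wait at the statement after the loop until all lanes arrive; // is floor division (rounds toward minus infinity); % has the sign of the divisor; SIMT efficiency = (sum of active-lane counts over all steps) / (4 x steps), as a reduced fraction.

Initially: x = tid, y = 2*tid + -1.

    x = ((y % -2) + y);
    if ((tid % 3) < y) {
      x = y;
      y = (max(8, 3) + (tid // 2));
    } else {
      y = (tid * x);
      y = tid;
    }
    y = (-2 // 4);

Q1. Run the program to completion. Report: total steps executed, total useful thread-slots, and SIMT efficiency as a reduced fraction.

Answer: 7 steps, 20 useful, 5/7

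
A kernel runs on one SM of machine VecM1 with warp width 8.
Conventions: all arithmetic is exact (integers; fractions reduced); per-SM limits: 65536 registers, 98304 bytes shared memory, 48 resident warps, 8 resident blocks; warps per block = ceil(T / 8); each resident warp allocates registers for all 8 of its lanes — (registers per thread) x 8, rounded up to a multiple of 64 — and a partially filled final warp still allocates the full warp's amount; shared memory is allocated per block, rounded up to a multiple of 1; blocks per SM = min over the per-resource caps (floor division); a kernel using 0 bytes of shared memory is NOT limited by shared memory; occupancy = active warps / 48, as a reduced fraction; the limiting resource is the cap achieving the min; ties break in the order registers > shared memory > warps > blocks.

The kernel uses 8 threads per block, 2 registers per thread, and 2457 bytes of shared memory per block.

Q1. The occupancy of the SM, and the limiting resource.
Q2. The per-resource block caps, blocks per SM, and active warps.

Answer: occupancy 1/6, limited by blocks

registers: 1024 blocks
shared memory: 40 blocks
warps: 48 blocks
blocks: 8 blocks

Answer: 8 blocks, 8 active warps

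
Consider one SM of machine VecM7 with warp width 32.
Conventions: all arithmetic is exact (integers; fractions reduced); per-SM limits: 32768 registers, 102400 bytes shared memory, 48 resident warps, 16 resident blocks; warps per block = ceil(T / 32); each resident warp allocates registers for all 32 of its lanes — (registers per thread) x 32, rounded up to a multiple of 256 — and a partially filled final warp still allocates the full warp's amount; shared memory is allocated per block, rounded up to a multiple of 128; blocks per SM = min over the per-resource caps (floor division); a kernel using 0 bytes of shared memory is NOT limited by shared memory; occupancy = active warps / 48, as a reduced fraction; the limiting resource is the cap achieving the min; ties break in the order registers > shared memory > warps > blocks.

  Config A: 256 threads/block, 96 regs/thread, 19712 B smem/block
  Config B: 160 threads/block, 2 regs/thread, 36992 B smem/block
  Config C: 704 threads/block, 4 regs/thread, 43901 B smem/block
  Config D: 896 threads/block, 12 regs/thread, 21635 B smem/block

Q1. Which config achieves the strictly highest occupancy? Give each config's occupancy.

occupancies: A 1/6, B 5/24, C 11/12, D 7/12

Answer: C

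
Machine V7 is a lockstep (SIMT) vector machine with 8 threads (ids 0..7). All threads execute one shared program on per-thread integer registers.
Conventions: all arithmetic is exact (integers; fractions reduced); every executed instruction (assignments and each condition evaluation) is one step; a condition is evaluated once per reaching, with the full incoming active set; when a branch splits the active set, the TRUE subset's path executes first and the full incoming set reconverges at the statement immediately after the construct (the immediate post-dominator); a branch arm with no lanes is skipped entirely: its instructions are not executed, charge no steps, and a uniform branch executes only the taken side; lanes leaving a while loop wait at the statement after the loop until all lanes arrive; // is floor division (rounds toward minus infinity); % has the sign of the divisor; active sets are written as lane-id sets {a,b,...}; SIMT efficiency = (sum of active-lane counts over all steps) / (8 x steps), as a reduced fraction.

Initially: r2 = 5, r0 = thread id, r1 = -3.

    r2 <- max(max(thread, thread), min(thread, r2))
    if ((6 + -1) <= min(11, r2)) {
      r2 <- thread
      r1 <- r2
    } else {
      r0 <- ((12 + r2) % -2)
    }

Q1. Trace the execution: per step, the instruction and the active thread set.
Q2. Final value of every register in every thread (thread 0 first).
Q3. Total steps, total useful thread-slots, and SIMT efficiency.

step 0: r2 <- max(max(thread, thread), min(thread, r2)) {0,1,2,3,4,5,6,7}
step 1: eval ((6 + -1) <= min(11, r2)) {0,1,2,3,4,5,6,7}
step 2: r2 <- thread                 {5,6,7}
step 3: r1 <- r2                     {5,6,7}
step 4: r0 <- ((12 + r2) % -2)       {0,1,2,3,4}

Answer: 5 steps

r2: 0,1,2,3,4,5,6,7
r0: 0,-1,0,-1,0,5,6,7
r1: -3,-3,-3,-3,-3,5,6,7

steps = 5; useful = 27; efficiency = 27/40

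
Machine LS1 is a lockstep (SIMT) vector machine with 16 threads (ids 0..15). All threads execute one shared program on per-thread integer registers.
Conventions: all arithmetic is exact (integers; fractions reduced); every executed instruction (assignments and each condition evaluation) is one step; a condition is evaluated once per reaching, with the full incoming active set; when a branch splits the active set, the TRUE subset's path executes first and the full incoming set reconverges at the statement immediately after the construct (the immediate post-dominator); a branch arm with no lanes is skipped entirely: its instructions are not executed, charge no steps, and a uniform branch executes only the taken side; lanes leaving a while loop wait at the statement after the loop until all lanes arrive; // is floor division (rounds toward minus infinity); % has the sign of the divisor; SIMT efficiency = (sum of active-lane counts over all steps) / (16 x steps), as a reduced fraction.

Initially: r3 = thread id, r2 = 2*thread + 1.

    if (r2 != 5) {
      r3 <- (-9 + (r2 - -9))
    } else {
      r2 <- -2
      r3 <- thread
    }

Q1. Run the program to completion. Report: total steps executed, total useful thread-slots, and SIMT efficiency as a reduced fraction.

Answer: 4 steps, 33 useful, 33/64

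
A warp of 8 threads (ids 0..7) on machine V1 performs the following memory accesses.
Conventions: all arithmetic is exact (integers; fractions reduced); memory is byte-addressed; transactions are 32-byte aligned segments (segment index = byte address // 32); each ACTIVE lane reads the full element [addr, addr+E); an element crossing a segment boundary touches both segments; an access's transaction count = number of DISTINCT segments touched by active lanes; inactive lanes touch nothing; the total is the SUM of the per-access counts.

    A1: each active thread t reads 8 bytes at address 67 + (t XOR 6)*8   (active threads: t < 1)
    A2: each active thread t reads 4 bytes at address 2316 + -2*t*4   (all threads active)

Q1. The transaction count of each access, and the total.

A1: 1 transaction
A2: 3 transactions

Answer: 1,3; total 4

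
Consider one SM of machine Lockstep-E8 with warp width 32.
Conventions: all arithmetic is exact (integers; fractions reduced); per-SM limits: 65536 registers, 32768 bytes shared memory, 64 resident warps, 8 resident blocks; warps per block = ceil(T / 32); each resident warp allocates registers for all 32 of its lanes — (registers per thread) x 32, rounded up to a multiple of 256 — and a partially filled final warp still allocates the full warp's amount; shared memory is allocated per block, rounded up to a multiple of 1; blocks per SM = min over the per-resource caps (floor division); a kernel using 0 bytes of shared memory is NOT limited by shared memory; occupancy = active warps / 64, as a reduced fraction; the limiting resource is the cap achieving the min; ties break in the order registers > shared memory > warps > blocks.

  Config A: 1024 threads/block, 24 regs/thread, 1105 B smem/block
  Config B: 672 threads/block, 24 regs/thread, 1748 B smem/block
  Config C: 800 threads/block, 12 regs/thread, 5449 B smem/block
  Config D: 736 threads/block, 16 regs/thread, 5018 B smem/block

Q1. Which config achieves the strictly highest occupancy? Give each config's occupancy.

occupancies: A 1, B 63/64, C 25/32, D 23/32

Answer: A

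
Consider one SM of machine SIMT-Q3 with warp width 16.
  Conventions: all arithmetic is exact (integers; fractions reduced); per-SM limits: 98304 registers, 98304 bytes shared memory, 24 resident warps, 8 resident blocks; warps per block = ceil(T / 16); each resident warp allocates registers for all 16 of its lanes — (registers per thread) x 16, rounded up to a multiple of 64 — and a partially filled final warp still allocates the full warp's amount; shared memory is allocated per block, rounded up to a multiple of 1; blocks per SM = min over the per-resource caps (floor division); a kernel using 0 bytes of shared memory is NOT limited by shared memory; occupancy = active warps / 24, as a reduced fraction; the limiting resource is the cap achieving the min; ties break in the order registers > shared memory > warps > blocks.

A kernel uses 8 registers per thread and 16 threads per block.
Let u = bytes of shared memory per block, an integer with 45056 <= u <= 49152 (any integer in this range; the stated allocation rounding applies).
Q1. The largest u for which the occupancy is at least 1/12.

Answer: u = 49152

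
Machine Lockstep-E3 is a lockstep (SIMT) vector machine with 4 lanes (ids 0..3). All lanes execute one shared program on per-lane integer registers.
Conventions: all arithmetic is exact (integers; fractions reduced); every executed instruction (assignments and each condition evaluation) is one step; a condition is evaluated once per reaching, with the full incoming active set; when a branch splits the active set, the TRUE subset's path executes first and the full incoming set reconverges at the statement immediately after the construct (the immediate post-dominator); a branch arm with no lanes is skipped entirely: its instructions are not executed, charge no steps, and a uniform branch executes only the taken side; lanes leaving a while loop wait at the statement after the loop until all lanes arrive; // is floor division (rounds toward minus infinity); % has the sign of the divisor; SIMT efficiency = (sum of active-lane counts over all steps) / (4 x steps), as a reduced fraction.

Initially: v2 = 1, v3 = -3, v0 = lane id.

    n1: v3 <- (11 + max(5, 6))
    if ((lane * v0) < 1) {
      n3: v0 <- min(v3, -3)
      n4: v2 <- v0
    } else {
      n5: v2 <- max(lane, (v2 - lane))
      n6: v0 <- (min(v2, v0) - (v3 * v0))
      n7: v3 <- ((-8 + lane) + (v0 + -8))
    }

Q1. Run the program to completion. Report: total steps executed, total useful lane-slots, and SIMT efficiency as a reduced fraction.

Answer: 7 steps, 19 useful, 19/28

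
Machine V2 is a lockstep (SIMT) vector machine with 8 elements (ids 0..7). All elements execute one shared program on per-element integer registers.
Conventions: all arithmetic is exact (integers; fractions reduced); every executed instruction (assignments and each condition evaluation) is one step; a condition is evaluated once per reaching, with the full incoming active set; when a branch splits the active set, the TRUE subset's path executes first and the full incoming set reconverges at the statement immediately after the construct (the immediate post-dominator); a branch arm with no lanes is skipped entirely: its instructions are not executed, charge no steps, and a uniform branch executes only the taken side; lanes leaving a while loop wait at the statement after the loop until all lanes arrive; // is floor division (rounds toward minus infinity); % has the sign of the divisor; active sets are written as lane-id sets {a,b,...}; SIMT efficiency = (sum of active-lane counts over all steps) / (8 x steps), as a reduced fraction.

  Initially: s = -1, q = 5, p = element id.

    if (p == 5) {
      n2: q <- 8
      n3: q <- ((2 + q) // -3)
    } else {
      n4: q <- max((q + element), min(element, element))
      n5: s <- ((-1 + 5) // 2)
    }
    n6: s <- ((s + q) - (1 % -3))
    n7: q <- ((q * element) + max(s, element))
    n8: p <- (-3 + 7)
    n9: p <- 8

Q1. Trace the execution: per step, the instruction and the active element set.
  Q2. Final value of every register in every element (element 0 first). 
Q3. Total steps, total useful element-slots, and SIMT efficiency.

step 0: eval (p == 5)                {0,1,2,3,4,5,6,7}
step 1: q <- 8                       {5}
step 2: q <- ((2 + q) // -3)         {5}
step 3: q <- max((q + element), min(element, element)) {0,1,2,3,4,6,7}
step 4: s <- ((-1 + 5) // 2)         {0,1,2,3,4,6,7}
step 5: s <- ((s + q) - (1 % -3))    {0,1,2,3,4,5,6,7}
step 6: q <- ((q * element) + max(s, element)) {0,1,2,3,4,5,6,7}
step 7: p <- (-3 + 7)                {0,1,2,3,4,5,6,7}
step 8: p <- 8                       {0,1,2,3,4,5,6,7}

Answer: 9 steps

s: 9,10,11,12,13,-3,15,16
q: 9,16,25,36,49,-15,81,100
p: 8,8,8,8,8,8,8,8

steps = 9; useful = 56; efficiency = 56/72 = 7/9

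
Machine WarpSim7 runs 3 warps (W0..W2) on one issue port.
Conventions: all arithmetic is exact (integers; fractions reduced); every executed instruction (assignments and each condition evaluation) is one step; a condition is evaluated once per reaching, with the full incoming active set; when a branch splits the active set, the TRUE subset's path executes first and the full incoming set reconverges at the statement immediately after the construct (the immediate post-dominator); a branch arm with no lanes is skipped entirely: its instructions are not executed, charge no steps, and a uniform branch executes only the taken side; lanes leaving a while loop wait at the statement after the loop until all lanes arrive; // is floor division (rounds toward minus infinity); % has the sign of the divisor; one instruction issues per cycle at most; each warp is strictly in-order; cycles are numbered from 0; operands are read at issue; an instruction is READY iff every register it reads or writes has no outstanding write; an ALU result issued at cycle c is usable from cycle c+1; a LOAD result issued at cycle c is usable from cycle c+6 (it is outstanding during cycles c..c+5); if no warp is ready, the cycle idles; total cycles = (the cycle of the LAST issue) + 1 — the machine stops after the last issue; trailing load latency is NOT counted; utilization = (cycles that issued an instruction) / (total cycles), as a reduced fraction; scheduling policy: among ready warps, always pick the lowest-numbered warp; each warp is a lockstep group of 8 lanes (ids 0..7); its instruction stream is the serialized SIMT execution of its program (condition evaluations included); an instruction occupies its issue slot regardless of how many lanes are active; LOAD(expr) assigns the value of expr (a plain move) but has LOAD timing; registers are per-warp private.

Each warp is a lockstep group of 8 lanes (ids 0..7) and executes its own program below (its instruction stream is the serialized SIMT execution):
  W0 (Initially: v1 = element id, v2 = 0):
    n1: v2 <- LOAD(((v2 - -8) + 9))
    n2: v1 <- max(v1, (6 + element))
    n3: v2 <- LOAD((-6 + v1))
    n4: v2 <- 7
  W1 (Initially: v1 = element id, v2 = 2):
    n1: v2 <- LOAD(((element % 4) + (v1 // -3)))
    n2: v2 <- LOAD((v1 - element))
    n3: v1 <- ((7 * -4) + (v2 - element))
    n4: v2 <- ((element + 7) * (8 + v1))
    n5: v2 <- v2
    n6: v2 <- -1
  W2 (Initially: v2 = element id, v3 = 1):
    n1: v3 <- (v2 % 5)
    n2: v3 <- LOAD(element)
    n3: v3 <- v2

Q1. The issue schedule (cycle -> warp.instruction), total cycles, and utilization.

cycle 0: W0.I0
cycle 1: W0.I1
cycle 2: W1.I0
cycle 3: W2.I0
cycle 4: W2.I1
cycle 5: idle
cycle 6: W0.I2
cycle 7: idle
cycle 8: W1.I1
cycle 9: idle
cycle 10: W2.I2
cycle 11: idle
cycle 12: W0.I3
cycle 13: idle
cycle 14: W1.I2
cycle 15: W1.I3
cycle 16: W1.I4
cycle 17: W1.I5

Answer: 18 cycles, utilization 13/18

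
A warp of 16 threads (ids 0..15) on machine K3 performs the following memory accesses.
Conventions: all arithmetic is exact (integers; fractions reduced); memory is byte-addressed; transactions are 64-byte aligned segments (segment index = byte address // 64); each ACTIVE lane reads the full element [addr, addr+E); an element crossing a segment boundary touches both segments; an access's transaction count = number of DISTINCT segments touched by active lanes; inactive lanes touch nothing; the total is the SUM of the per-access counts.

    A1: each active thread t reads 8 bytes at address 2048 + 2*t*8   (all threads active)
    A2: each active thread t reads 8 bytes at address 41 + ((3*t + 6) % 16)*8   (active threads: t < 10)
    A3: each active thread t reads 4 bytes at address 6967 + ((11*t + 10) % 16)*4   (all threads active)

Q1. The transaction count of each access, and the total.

A1: 4 transactions
A2: 3 transactions
A3: 2 transactions

Answer: 4,3,2; total 9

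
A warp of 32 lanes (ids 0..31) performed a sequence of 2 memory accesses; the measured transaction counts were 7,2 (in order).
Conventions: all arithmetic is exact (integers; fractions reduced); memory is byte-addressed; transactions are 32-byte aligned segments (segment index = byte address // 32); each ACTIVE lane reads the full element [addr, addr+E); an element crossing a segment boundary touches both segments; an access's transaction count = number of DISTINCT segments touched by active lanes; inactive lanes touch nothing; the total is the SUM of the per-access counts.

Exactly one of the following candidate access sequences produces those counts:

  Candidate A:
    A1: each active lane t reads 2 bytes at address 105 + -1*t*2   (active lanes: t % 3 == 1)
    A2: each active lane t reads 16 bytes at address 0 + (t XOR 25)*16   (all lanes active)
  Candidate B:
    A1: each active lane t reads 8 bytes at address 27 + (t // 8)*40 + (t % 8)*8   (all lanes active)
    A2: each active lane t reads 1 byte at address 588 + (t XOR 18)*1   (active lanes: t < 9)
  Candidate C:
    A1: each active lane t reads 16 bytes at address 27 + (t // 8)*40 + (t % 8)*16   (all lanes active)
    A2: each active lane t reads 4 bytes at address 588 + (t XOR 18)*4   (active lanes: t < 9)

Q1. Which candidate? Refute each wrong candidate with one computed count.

A: A1 gives 3 transactions, not 7
C: A1 gives 9 transactions, not 7
B: all counts match (7,2)

Answer: B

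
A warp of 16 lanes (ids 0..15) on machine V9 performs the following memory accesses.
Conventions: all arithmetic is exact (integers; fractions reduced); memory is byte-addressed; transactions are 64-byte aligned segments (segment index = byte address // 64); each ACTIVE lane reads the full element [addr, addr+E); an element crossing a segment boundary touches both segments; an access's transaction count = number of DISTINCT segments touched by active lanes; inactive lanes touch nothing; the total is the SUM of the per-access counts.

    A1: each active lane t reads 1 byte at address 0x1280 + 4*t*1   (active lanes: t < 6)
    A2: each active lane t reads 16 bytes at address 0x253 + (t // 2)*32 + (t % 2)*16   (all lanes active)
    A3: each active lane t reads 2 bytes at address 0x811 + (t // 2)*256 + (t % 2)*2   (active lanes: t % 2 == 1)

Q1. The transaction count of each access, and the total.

A1: 1 transaction
A2: 5 transactions
A3: 8 transactions

Answer: 1,5,8; total 14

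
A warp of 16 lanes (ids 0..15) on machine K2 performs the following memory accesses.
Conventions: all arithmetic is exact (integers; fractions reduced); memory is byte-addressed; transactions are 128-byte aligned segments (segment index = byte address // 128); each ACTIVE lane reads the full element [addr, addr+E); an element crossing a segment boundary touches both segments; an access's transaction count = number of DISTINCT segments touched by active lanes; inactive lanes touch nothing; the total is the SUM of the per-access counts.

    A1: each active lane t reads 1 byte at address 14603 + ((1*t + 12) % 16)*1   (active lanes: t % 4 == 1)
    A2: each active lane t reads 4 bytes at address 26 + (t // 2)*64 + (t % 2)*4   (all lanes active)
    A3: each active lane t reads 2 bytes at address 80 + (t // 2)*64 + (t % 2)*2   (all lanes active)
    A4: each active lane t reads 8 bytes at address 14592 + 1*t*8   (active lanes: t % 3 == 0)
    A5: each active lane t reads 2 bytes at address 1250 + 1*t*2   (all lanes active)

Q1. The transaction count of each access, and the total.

A1: 1 transaction
A2: 4 transactions
A3: 5 transactions
A4: 1 transaction
A5: 2 transactions

Answer: 1,4,5,1,2; total 13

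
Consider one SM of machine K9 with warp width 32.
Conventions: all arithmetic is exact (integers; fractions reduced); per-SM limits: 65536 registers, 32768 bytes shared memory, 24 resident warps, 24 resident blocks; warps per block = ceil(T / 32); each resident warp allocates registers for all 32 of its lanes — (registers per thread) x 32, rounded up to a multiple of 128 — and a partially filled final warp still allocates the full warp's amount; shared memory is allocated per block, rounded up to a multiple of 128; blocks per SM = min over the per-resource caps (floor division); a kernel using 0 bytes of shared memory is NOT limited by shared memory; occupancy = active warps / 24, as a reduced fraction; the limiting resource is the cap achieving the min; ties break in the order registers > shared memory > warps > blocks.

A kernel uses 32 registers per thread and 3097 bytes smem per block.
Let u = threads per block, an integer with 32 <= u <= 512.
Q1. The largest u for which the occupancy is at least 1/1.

Answer: u = 384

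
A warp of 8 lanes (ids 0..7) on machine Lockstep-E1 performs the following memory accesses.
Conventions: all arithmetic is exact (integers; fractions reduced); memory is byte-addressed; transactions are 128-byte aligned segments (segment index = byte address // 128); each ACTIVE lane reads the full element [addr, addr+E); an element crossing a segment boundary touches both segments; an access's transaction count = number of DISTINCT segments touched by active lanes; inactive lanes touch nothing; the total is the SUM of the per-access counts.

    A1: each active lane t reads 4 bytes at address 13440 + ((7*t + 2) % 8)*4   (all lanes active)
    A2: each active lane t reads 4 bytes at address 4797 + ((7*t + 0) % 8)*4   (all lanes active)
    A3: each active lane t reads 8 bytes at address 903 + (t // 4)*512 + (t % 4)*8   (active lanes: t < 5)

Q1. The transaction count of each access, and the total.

A1: 1 transaction
A2: 1 transaction
A3: 2 transactions

Answer: 1,1,2; total 4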